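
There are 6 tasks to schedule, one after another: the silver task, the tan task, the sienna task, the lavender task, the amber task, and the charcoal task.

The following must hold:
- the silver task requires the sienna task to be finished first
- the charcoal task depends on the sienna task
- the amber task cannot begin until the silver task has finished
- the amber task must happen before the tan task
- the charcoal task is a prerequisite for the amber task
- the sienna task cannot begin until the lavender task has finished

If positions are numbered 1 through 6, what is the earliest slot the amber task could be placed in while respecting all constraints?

5

Every task that must precede the amber task has to come before it. Tracing all chains that end at the amber task, those tasks are: the silver task, the sienna task, the lavender task, the charcoal task — 4 in total.
So at minimum 4 tasks come before the amber task, putting the amber task no earlier than position 5. That position is achievable by scheduling exactly those predecessors first.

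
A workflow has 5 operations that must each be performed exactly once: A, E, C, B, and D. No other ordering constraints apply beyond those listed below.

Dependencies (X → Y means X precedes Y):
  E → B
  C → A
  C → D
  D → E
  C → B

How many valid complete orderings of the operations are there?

C is the only operation with nothing required before it, so every ordering starts there.
Systematically extending each partial ordering one operation at a time and counting, there are 4 complete orderings.

4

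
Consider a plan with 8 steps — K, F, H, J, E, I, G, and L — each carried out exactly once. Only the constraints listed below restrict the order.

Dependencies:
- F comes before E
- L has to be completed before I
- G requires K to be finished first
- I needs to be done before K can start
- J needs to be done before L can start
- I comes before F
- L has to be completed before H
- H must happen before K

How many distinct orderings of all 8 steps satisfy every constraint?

J is the only step with nothing required before it, so every ordering starts there.
Enumerating by repeatedly choosing an available step (one whose prerequisites are all placed) gives 16 distinct complete orderings.

16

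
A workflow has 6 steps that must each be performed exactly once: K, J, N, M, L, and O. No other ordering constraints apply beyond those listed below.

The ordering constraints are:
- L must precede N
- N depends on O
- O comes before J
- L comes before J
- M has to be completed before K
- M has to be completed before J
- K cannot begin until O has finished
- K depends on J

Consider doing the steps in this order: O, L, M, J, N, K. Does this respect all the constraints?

Every stated constraint is respected: O sits at position 1, ahead of K at position 6, and each of the other listed pairs likewise has the predecessor earlier in the sequence.

Yes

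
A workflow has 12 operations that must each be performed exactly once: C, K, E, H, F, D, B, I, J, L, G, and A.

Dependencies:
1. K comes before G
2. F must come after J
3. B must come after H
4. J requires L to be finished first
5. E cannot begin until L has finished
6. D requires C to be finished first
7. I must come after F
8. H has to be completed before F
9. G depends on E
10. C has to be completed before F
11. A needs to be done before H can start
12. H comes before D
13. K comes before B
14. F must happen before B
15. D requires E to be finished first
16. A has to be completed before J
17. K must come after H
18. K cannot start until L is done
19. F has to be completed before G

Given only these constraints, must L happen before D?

Yes

Tracing the constraints gives a chain: L → E → D.
So L must precede D in any valid ordering.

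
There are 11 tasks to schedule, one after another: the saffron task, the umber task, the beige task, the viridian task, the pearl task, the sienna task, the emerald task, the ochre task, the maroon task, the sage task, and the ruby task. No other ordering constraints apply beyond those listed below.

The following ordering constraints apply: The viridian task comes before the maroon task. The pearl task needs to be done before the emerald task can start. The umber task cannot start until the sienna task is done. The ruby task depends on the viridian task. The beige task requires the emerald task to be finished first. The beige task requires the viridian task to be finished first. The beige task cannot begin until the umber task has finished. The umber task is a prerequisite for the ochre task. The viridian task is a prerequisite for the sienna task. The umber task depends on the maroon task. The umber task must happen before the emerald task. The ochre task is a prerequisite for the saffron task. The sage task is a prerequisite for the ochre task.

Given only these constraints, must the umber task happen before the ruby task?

The umber task and the ruby task are not related by any chain of constraints.
So the umber task can come before the ruby task or after — it is not forced.

No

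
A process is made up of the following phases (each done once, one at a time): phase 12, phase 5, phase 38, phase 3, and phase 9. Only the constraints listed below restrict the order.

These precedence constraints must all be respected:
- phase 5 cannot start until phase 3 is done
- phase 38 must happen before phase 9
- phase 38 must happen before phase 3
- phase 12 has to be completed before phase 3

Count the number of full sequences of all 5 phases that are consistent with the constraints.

2 phases have no prerequisites (phase 12, phase 38), so any of them could come first.
Counting all ways to extend the partial order to a total order gives 7.

7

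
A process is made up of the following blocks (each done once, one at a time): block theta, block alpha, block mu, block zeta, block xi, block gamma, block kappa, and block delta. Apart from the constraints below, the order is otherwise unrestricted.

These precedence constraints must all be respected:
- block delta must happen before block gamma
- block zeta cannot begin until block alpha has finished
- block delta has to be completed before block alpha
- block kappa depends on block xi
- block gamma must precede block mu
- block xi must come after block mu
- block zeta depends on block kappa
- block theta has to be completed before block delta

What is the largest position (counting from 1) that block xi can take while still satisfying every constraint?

The blocks that are forced after block xi, directly or by a chain of constraints, are block zeta, block kappa. That's 2 blocks.
With 2 mandatory successors out of 8 blocks total, the latest slot for block xi is 8−2 = 6, and it's reachable by doing all non-successors before block xi.

6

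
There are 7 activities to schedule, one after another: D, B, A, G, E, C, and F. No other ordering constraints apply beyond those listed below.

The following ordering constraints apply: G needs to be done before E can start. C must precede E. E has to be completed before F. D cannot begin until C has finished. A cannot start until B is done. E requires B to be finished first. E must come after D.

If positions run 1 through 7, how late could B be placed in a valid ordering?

4

Every activity that must follow B has to come after it. Tracing all chains starting from B, those activities are: A, E, F — 3 in total.
With 3 mandatory successors out of 7 activities total, the latest slot for B is 7−3 = 4, and it's reachable by doing all non-successors before B.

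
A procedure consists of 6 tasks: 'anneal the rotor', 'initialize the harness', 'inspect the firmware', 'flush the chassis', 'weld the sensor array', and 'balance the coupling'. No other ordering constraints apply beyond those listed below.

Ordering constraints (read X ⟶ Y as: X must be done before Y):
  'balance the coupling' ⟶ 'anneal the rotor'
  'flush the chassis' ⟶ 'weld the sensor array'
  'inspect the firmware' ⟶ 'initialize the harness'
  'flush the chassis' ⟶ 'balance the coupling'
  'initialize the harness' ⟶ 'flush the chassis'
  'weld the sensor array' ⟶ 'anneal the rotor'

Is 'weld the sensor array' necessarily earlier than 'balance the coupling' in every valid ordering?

No

'weld the sensor array' and 'balance the coupling' are not related by any chain of constraints.
So 'weld the sensor array' can come before 'balance the coupling' or after — it is not forced.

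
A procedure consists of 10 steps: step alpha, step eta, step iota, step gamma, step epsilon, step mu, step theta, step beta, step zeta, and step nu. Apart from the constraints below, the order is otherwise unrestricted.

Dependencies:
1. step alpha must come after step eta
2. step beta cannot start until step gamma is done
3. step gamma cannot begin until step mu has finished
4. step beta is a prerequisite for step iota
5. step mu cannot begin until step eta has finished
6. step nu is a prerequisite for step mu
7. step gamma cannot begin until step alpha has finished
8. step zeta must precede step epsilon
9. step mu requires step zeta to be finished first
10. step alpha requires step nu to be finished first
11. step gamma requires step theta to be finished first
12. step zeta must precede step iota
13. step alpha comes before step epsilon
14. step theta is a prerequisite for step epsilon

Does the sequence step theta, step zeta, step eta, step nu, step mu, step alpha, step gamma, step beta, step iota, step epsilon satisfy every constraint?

Checking each listed constraint against this order: for instance, step theta is in position 1 and step epsilon in position 10, so that constraint holds — and the remaining constraints check out the same way.

Yes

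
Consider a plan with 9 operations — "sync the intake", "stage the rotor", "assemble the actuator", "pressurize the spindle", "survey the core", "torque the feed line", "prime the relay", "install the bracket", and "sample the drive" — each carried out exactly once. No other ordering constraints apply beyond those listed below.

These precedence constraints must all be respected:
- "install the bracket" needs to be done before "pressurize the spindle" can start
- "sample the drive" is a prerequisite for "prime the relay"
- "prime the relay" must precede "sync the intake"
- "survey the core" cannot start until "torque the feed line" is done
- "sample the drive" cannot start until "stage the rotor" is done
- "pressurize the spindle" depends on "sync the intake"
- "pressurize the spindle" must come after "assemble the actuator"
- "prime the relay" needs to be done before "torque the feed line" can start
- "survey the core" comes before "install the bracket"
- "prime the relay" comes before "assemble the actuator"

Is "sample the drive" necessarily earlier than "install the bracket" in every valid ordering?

Chaining the stated constraints: "sample the drive" → "prime the relay" → "torque the feed line" → "survey the core" → "install the bracket".
So "sample the drive" must precede "install the bracket" in any valid ordering.

Yes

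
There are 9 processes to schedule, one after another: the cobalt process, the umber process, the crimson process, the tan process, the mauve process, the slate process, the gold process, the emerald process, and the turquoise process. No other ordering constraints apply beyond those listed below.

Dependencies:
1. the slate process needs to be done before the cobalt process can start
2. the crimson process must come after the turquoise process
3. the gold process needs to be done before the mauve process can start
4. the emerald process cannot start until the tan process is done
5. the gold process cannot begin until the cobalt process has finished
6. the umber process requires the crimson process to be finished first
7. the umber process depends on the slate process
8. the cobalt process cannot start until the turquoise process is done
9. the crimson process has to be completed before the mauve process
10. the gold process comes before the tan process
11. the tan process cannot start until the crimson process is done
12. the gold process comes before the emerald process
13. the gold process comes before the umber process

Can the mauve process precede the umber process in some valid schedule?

No chain of constraints runs from the umber process to the mauve process, so the umber process is not required to come first.
So a valid ordering placing the mauve process earlier than the umber process exists.

Yes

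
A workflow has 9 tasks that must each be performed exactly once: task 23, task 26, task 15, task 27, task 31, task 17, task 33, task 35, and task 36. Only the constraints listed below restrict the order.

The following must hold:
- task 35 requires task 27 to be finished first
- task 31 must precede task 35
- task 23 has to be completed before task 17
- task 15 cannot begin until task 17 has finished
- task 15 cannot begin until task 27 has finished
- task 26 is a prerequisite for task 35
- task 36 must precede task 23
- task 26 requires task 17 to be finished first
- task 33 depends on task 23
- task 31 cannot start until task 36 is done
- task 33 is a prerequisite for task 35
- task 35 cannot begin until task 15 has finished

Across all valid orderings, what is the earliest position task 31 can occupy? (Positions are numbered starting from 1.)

2

The only task forced before task 31 (directly or transitively) is task 36.
With 1 mandatory predecessor, the earliest task 31 can sit is position 1+1 = 2, and placing just that one first achieves it.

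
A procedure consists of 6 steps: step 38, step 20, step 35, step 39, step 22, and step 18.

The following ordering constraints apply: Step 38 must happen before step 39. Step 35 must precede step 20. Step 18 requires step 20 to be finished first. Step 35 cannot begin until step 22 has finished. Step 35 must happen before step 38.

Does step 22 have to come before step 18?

Yes

Chaining the stated constraints: step 22 → step 35 → step 20 → step 18.
That forces step 22 before step 18 in every valid schedule.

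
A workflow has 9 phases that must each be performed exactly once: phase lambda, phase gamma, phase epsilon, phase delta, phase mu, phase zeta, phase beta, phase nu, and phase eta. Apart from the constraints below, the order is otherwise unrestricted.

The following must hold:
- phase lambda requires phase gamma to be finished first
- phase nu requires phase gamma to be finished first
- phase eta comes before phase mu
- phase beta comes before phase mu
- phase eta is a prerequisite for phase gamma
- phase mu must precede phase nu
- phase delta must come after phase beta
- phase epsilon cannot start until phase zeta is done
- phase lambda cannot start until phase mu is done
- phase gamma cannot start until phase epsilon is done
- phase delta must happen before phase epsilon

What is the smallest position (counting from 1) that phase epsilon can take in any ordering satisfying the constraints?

4

Every phase that must precede phase epsilon has to come before it. Tracing all chains that end at phase epsilon, those phases are: phase delta, phase zeta, phase beta — 3 in total.
With 3 mandatory predecessors, the earliest phase epsilon can sit is position 3+1 = 4, and placing just those 3 first achieves it.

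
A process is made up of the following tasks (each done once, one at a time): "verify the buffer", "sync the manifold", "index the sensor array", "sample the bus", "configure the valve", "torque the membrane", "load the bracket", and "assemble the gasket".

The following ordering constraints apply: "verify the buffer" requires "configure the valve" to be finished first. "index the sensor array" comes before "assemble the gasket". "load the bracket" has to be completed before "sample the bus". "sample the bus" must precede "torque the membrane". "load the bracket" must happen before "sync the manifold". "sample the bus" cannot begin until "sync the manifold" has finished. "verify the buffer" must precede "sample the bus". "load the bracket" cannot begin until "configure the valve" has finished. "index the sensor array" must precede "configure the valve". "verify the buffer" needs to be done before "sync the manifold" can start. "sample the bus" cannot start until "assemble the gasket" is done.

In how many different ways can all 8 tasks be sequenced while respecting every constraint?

10

Only "index the sensor array" has no prerequisites, so it must go first.
Enumerating by repeatedly choosing an available task (one whose prerequisites are all placed) gives 10 distinct complete orderings.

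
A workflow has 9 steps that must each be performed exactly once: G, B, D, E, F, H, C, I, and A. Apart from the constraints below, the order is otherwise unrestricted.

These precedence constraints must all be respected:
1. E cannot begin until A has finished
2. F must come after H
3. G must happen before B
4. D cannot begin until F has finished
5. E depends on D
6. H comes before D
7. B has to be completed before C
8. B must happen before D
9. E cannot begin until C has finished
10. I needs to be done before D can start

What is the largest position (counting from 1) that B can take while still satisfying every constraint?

The steps that are forced after B, directly or by a chain of constraints, are D, E, C. That's 3 steps.
With 3 mandatory successors out of 9 steps total, the latest slot for B is 9−3 = 6, and it's reachable by doing all non-successors before B.

6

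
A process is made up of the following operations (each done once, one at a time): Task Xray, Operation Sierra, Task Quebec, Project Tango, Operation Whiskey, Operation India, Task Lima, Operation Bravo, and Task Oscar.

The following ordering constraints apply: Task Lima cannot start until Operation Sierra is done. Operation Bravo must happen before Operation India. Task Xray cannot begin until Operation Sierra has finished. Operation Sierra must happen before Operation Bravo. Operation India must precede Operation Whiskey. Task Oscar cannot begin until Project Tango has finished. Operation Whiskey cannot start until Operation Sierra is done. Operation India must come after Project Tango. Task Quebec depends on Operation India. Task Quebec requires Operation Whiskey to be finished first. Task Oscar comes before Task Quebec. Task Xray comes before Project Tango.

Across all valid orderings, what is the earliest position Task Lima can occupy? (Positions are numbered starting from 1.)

2

Working backwards through the constraints from Task Lima, its only required predecessor is Operation Sierra.
With 1 mandatory predecessor, the earliest Task Lima can sit is position 1+1 = 2, and placing just that one first achieves it.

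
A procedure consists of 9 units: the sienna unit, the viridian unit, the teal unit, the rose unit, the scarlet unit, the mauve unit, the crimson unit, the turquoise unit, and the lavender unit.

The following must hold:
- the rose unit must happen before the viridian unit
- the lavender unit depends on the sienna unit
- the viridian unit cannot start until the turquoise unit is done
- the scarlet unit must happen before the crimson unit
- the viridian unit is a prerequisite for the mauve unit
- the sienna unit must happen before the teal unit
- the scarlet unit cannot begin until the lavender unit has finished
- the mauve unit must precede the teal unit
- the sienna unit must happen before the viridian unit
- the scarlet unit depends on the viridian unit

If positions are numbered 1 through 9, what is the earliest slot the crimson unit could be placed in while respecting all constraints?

The units that are forced before the crimson unit, directly or transitively, are the sienna unit, the viridian unit, the rose unit, the scarlet unit, the turquoise unit, the lavender unit. That's 6 units.
With 6 mandatory predecessors, the earliest the crimson unit can sit is position 6+1 = 7, and placing just those 6 first achieves it.

7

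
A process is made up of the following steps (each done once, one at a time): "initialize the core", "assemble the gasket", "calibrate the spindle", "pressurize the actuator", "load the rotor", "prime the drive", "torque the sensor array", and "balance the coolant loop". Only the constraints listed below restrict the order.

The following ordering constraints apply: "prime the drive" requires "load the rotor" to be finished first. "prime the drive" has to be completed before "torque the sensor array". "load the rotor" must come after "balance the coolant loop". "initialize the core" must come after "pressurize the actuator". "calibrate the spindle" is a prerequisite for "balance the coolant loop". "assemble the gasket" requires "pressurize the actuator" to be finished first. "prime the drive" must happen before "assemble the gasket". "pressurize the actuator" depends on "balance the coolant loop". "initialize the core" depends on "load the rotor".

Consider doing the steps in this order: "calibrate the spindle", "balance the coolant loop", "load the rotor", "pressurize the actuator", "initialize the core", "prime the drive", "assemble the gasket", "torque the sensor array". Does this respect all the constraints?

Yes

Every stated constraint is respected: "pressurize the actuator" sits at position 4, ahead of "assemble the gasket" at position 7, and each of the other listed pairs likewise has the predecessor earlier in the sequence.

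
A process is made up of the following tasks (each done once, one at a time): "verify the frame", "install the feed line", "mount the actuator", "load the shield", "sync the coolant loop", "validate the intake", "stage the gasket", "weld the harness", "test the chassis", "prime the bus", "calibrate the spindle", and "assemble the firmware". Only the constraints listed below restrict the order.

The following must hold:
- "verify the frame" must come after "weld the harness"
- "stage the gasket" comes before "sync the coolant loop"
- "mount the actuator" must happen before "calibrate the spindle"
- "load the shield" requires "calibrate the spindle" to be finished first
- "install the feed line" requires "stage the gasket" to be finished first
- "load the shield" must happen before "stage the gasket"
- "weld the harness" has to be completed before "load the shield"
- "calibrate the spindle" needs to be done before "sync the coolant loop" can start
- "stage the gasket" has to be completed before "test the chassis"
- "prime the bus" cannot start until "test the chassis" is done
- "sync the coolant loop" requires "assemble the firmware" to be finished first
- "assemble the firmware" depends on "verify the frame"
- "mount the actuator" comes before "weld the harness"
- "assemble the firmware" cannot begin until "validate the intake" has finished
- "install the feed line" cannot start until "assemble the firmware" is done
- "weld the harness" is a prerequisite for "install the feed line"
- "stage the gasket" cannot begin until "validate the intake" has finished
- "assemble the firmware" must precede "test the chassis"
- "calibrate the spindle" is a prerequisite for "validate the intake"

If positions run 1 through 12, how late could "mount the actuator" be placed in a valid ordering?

Every task that must follow "mount the actuator" has to come after it. Tracing all chains starting from "mount the actuator", those tasks are: "verify the frame", "install the feed line", "load the shield", "sync the coolant loop", "validate the intake", "stage the gasket", "weld the harness", "test the chassis", "prime the bus", "calibrate the spindle", "assemble the firmware" — 11 in total.
With 11 mandatory successors out of 12 tasks total, the latest slot for "mount the actuator" is 12−11 = 1, and it's reachable by doing all non-successors before "mount the actuator".

1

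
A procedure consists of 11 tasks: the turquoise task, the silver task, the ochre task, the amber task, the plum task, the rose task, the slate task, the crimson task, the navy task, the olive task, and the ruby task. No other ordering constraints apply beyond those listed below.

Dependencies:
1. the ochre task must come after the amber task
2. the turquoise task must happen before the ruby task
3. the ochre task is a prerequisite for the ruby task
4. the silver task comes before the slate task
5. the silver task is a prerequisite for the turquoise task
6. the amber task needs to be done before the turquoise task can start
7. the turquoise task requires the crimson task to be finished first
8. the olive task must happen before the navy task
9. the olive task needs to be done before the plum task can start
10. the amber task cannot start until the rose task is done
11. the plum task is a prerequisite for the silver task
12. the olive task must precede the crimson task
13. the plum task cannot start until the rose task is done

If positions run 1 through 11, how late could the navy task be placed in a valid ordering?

11

No constraint forces any task after the navy task, so it can be placed last, in position 11.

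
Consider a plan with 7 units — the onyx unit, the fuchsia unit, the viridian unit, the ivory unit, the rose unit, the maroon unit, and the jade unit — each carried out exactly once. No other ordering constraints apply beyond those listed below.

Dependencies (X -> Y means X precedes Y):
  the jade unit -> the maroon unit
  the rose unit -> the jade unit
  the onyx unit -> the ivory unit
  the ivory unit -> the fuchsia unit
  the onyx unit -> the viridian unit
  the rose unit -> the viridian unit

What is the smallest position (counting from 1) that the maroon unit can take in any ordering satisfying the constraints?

3

Every unit that must precede the maroon unit has to come before it. Tracing all chains that end at the maroon unit, those units are: the rose unit, the jade unit — 2 in total.
With 2 mandatory predecessors, the earliest the maroon unit can sit is position 2+1 = 3, and placing just those 2 first achieves it.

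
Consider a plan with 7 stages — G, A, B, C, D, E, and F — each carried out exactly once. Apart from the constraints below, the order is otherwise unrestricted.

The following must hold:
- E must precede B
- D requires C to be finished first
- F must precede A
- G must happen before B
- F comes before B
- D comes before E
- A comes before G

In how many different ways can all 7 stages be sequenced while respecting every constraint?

20

The stages with no prerequisites are C, F; any of them can be placed first.
Enumerating by repeatedly choosing an available stage (one whose prerequisites are all placed) gives 20 distinct complete orderings.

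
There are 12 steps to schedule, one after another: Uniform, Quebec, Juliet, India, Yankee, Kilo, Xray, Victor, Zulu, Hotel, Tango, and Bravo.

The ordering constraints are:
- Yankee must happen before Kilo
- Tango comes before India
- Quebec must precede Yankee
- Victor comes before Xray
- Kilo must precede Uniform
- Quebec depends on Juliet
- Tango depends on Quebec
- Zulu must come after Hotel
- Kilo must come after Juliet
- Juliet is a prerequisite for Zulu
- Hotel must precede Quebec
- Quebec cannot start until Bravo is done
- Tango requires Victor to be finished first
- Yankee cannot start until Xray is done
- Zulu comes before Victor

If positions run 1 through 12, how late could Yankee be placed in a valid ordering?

Following every chain forward from Yankee, the steps that must come later are Uniform, Kilo — 2 of them.
So at least 2 steps follow Yankee, putting Yankee no later than position 10. That position is achievable by scheduling everything else first.

10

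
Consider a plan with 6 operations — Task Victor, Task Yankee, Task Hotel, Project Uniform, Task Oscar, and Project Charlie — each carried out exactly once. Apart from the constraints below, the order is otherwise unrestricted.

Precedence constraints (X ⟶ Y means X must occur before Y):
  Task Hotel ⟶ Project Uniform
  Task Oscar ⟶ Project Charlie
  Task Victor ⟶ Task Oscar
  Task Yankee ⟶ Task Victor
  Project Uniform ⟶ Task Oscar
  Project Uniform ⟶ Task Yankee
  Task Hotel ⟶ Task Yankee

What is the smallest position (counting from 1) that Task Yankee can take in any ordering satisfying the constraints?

3

The operations that are forced before Task Yankee, directly or transitively, are Task Hotel, Project Uniform. That's 2 operations.
So at minimum 2 operations come before Task Yankee, putting Task Yankee no earlier than position 3. That position is achievable by scheduling exactly those predecessors first.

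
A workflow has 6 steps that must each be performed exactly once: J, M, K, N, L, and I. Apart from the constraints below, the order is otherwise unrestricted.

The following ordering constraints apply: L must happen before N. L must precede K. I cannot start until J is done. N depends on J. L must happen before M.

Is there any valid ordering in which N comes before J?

No

The constraints give a chain J → N, which forces J before N.
Hence N can never be scheduled before J.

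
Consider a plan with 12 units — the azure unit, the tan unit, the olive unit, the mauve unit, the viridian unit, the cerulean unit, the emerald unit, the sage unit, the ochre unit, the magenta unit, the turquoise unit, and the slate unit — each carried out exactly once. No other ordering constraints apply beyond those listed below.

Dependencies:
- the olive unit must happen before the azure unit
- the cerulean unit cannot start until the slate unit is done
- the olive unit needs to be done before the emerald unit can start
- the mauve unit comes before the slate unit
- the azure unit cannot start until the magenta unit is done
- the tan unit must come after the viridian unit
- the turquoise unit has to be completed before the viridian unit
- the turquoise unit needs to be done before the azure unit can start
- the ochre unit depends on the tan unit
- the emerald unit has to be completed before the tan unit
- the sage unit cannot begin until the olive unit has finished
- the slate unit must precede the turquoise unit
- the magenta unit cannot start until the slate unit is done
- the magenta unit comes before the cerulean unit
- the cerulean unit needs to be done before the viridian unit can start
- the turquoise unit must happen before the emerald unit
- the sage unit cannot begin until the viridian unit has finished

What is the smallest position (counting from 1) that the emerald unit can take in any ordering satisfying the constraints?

The units that are forced before the emerald unit, directly or transitively, are the olive unit, the mauve unit, the turquoise unit, the slate unit. That's 4 units.
With 4 mandatory predecessors, the earliest the emerald unit can sit is position 4+1 = 5, and placing just those 4 first achieves it.

5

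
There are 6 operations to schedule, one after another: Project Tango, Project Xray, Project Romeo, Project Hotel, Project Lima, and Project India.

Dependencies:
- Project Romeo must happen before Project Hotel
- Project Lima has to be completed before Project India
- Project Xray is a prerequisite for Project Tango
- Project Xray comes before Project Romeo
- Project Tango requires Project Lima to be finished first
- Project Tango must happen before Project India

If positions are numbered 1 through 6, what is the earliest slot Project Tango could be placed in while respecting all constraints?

3

The operations that are forced before Project Tango, directly or transitively, are Project Xray, Project Lima. That's 2 operations.
So at minimum 2 operations come before Project Tango, putting Project Tango no earlier than position 3. That position is achievable by scheduling exactly those predecessors first.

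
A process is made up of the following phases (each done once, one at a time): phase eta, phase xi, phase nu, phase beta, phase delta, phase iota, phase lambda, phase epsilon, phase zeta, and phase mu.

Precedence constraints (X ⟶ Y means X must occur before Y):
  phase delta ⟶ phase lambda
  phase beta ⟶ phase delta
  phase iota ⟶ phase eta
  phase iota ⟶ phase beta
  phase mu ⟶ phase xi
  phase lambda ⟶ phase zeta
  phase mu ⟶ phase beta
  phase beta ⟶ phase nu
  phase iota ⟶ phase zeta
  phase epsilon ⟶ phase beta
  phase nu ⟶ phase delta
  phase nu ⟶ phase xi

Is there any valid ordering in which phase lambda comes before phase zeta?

Phase lambda is actually forced before phase zeta by the constraints, so certainly some valid ordering has phase lambda first.

Yes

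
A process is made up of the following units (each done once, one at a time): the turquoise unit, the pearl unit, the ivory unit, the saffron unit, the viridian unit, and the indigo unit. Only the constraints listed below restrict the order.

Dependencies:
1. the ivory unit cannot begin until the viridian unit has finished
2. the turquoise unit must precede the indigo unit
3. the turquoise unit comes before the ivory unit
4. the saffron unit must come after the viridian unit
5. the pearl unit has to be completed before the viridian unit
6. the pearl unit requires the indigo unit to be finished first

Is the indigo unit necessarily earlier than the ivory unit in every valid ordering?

Yes

Tracing the constraints gives a chain: the indigo unit → the pearl unit → the viridian unit → the ivory unit.
Hence the indigo unit necessarily comes before the ivory unit.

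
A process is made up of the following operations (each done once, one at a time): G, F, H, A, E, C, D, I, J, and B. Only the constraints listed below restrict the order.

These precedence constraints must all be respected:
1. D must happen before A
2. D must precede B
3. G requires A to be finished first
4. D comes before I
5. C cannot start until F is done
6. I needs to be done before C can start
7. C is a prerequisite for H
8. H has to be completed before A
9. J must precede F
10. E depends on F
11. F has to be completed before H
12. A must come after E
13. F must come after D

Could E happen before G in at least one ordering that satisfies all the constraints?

Every valid ordering already has E before G (the constraints require it), so in particular at least one does.

Yes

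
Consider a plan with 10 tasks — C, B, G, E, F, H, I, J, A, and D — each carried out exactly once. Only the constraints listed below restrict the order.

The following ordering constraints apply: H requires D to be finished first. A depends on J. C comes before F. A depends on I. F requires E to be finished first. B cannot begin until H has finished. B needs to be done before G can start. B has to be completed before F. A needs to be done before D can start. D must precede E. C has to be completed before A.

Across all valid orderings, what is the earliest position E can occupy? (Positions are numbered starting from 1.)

Every task that must precede E has to come before it. Tracing all chains that end at E, those tasks are: C, I, J, A, D — 5 in total.
So at minimum 5 tasks come before E, putting E no earlier than position 6. That position is achievable by scheduling exactly those predecessors first.

6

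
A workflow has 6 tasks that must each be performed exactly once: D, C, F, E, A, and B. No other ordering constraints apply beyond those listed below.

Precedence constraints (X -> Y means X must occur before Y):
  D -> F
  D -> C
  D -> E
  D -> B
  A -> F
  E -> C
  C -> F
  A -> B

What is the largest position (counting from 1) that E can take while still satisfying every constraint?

4

The tasks that are forced after E, directly or by a chain of constraints, are C, F. That's 2 tasks.
With 2 mandatory successors out of 6 tasks total, the latest slot for E is 6−2 = 4, and it's reachable by doing all non-successors before E.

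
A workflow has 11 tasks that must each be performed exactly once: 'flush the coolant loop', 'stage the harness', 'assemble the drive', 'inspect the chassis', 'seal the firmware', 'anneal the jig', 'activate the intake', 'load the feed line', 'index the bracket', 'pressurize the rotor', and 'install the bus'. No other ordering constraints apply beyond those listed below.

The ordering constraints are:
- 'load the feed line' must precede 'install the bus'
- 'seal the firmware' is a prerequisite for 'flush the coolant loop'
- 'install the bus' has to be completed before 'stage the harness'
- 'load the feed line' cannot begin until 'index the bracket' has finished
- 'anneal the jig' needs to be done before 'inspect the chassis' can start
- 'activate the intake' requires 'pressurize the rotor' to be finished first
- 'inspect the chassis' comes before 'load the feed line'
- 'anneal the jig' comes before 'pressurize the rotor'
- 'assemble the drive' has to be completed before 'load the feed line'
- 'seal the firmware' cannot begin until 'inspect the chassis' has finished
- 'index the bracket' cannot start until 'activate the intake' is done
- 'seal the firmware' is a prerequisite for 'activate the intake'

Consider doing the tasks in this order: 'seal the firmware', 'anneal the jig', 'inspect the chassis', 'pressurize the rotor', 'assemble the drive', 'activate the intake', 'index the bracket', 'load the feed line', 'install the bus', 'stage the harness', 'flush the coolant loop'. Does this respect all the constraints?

Here 'inspect the chassis' comes after 'seal the firmware'.
That contradicts the constraint that 'inspect the chassis' must precede 'seal the firmware'.

No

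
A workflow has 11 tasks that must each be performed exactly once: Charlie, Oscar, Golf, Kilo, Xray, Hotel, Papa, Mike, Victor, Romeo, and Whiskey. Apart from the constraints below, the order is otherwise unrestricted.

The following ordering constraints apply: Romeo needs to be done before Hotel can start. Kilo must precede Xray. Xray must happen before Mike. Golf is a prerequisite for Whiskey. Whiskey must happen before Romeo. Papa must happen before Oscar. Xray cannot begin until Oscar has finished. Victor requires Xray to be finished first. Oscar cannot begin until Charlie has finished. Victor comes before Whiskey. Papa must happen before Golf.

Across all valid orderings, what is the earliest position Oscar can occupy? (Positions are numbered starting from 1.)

3

The tasks that are forced before Oscar, directly or transitively, are Charlie, Papa. That's 2 tasks.
With 2 mandatory predecessors, the earliest Oscar can sit is position 2+1 = 3, and placing just those 2 first achieves it.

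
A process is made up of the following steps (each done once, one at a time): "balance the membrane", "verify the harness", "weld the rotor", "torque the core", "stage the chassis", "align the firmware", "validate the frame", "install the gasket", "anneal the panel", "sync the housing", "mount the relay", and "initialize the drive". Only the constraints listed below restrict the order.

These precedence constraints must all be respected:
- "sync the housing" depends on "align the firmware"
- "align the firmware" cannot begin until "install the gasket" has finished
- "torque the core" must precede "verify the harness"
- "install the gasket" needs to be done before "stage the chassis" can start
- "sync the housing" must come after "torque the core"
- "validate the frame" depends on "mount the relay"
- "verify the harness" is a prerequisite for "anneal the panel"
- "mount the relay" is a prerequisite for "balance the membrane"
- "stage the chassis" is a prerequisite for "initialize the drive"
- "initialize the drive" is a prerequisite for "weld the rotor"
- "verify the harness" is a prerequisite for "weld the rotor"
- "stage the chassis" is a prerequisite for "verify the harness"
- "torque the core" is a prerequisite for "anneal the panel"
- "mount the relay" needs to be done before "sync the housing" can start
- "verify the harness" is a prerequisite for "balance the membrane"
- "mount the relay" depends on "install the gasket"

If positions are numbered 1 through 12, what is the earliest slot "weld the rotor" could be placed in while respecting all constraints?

Working backwards through the constraints from "weld the rotor", its full set of required predecessors is "verify the harness", "torque the core", "stage the chassis", "install the gasket", "initialize the drive" — 5 of them.
With 5 mandatory predecessors, the earliest "weld the rotor" can sit is position 5+1 = 6, and placing just those 5 first achieves it.

6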